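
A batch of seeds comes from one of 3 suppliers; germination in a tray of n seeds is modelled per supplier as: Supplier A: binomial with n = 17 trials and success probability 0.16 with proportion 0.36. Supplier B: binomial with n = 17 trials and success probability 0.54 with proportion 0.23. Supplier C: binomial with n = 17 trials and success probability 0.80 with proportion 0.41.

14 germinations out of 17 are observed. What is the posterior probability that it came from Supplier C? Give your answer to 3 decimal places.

The responsibility of component k is π_k f_k(x) divided by Σ_j π_j f_j(x).
Evaluate each component's likelihood at the observed value:
  L_A = C(17,14)·0.16^14·0.84^3 = 680·7.20576e-12·0.592704 = 2.9042e-09
  L_B = C(17,14)·0.54^14·0.46^3 = 680·0.000179272·0.097336 = 0.0118657
  L_C = C(17,14)·0.80^14·0.20^3 = 680·0.0439805·0.008 = 0.239254
Multiply by the mixture weights:
  π_A·L_A = 0.36 × 2.9042e-09 = 1.04551e-09
  π_B·L_B = 0.23 × 0.0118657 = 0.00272912
  π_C·L_C = 0.41 × 0.239254 = 0.098094
Sum: 1.04551e-09 + 0.00272912 + 0.098094 = 0.100823
P(Supplier C | x) ≈ 0.973

0.973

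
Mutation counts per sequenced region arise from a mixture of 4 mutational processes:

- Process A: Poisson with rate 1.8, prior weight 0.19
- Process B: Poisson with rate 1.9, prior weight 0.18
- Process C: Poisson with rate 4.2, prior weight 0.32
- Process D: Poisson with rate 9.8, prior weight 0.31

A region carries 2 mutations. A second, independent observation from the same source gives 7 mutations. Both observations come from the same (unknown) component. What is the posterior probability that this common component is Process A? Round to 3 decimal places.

By Bayes' theorem, P(k | x) = π_k f_k(x) / Σ_j π_j f_j(x).
Since both observations come from the same component, the likelihood for component k is f_k(x₁)·f_k(x₂).
  L_A = [e^(−1.8)·1.8^2/2! = 0.267784] × [0.00200792] = 0.00053769
  L_B = [e^(−1.9)·1.9^2/2! = 0.269971] × [0.00265268] = 0.000716148
  L_C = [e^(−4.2)·4.2^2/2! = 0.132261] × [0.0685927] = 0.00907213
  L_D = [e^(−9.8)·9.8^2/2! = 0.00266279] × [0.0955138] = 0.000254333
Weight by the priors:
  π_A·L_A = 0.19 × 0.00053769 = 0.000102161
  π_B·L_B = 0.18 × 0.000716148 = 0.000128907
  π_C·L_C = 0.32 × 0.00907213 = 0.00290308
  π_D·L_D = 0.31 × 0.000254333 = 7.88432e-05
Normaliser: 0.000102161 + 0.000128907 + 0.00290308 + 7.88432e-05 = 0.00321299
Responsibility of Process A: 0.000102161 / 0.00321299 ≈ 0.032

0.032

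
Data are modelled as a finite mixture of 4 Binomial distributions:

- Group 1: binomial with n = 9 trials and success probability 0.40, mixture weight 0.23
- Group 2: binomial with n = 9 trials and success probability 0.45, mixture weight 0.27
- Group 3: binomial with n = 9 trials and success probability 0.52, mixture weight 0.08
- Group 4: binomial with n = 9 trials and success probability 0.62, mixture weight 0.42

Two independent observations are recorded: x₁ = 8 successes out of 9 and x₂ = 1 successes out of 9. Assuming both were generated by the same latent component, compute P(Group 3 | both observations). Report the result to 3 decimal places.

P(component k | x) = w_k·f_k(x) / marginal(x), where marginal(x) = Σ_j w_j·f_j(x).
Since both observations come from the same component, the likelihood for component k is f_k(x₁)·f_k(x₂).
  f_1 = [C(9,8)·0.40^8·0.60^1 = 9·0.00065536·0.6 = 0.00353894] × [0.0604662] = 0.000213986
  f_2 = [C(9,8)·0.45^8·0.55^1 = 9·0.00168151·0.55 = 0.00832349] × [0.0339122] = 0.000282268
  f_3 = [C(9,8)·0.52^8·0.48^1 = 9·0.00534597·0.48 = 0.0230946] × [0.0131879] = 0.000304569
  f_4 = [C(9,8)·0.62^8·0.38^1 = 9·0.021834·0.38 = 0.0746723] × [0.00242607] = 0.00018116
Weight by the priors:
  w_1·f_1 = 0.23 × 0.000213986 = 4.92169e-05
  w_2·f_2 = 0.27 × 0.000282268 = 7.62124e-05
  w_3·f_3 = 0.08 × 0.000304569 = 2.43656e-05
  w_4·f_4 = 0.42 × 0.00018116 = 7.60872e-05
Evidence: 4.92169e-05 + 7.62124e-05 + 2.43656e-05 + 7.60872e-05 = 0.000225882
P(Group 3 | data) ≈ 0.108

0.108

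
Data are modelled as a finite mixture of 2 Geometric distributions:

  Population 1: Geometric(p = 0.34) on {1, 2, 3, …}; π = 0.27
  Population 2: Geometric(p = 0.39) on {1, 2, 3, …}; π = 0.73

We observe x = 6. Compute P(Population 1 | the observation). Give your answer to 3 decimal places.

By Bayes' theorem, P(k | x) = P(Z=k) f_k(x) / Σ_j P(Z=j) f_j(x).
Component likelihoods at x = 6:
  f_1 = 0.0425793
  f_2 = 0.0329393
Weight by the priors:
  P(Z=1)·f_1 = 0.27 × 0.0425793 = 0.0114964
  P(Z=2)·f_2 = 0.73 × 0.0329393 = 0.0240457
Normaliser: 0.0114964 + 0.0240457 = 0.0355421
So the posterior for Population 1 is 0.0114964 / 0.0355421 ≈ 0.323.

0.323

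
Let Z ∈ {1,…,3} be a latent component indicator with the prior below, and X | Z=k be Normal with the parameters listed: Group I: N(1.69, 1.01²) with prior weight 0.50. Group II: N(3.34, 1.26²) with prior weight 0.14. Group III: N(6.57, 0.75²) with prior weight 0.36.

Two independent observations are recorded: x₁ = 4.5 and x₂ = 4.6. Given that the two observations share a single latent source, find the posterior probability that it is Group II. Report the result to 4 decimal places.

By Bayes' theorem, P(k | x) = π_k f_k(x) / Σ_j π_j f_j(x).
Since both observations come from the same component, the likelihood for component k is f_k(x₁)·f_k(x₂).
  L_I = [(1/(1.01·√(2π)))·exp(−(4.5−1.69)²/(2·1.01²)) = 0.394992·exp(-3.87026) = 0.00823677] × [0.00622295] = 5.1257e-05
  L_II = [(1/(1.26·√(2π)))·exp(−(4.5−3.34)²/(2·1.26²)) = 0.316621·exp(-0.42378) = 0.207249] × [0.19204] = 0.0398001
  L_III = [(1/(0.75·√(2π)))·exp(−(4.5−6.57)²/(2·0.75²)) = 0.531923·exp(-3.80880) = 0.0117953] × [0.0168915] = 0.00019924
Prior × likelihood for each component:
  π_I·L_I = 0.50 × 5.1257e-05 = 2.56285e-05
  π_II·L_II = 0.14 × 0.0398001 = 0.00557202
  π_III·L_III = 0.36 × 0.00019924 = 7.17263e-05
Marginal: 2.56285e-05 + 0.00557202 + 7.17263e-05 = 0.00566937
P(Group II | x₁,x₂) = 0.00557202 / 0.00566937 ≈ 0.9828

0.9828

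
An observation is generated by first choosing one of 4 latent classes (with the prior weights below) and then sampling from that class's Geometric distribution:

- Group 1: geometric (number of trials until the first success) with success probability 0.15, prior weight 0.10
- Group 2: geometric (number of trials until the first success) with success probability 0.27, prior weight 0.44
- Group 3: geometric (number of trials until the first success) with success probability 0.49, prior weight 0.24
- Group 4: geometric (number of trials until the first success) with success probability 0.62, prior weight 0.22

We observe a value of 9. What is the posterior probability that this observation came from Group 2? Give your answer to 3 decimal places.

Apply Bayes' rule: the posterior for each component is proportional to its prior times its likelihood at x.
Component likelihoods at x = 9:
  L_1 = 0.15·(1−0.15)^8 = 0.15·0.272491 = 0.0408736
  L_2 = 0.27·(1−0.27)^8 = 0.27·0.080646 = 0.0217744
  L_3 = 0.49·(1−0.49)^8 = 0.49·0.00457679 = 0.00224263
  L_4 = 0.62·(1−0.62)^8 = 0.62·0.000434779 = 0.000269563
Prior × likelihood for each component:
  w_1·L_1 = 0.10 × 0.0408736 = 0.00408736
  w_2·L_2 = 0.44 × 0.0217744 = 0.00958075
  w_3·L_3 = 0.24 × 0.00224263 = 0.000538231
  w_4·L_4 = 0.22 × 0.000269563 = 5.93039e-05
Evidence: 0.00408736 + 0.00958075 + 0.000538231 + 5.93039e-05 = 0.0142656
Responsibility of Group 2: 0.00958075 / 0.0142656 ≈ 0.672

0.672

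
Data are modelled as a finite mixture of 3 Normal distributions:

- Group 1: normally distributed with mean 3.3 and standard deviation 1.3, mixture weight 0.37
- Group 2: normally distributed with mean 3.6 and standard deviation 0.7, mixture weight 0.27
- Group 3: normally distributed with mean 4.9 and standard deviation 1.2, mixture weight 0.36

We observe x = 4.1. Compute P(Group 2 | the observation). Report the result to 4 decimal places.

Apply Bayes' rule: the posterior for each component is proportional to its prior times its likelihood at x.
Normal densities:
  L_1 = 0.253941
  L_2 = 0.441593
  L_3 = 0.266207
Multiply by the mixture weights:
  π_1·L_1 = 0.37 × 0.253941 = 0.0939583
  π_2·L_2 = 0.27 × 0.441593 = 0.11923
  π_3·L_3 = 0.36 × 0.266207 = 0.0958344
Evidence: 0.0939583 + 0.11923 + 0.0958344 = 0.309023
So the posterior for Group 2 is 0.11923 / 0.309023 ≈ 0.3858.

0.3858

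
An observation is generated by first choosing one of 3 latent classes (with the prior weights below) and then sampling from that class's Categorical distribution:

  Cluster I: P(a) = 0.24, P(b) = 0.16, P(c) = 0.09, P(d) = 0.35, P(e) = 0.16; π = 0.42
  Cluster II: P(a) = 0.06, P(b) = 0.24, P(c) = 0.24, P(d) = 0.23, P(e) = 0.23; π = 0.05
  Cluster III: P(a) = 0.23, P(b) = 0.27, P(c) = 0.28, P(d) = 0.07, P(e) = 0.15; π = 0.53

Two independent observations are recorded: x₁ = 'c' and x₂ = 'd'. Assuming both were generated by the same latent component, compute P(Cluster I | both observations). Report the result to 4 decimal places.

The responsibility of component k is P(Z=k) f_k(x) divided by Σ_j P(Z=j) f_j(x).
Since both observations come from the same component, the likelihood for component k is f_k(x₁)·f_k(x₂).
  L_I = [0.09] × [0.35] = 0.0315
  L_II = [0.24] × [0.23] = 0.0552
  L_III = [0.28] × [0.07] = 0.0196
Unnormalised posteriors:
  P(Z=I)·L_I = 0.42 × 0.0315 = 0.01323
  P(Z=II)·L_II = 0.05 × 0.0552 = 0.00276
  P(Z=III)·L_III = 0.53 × 0.0196 = 0.010388
Evidence: 0.01323 + 0.00276 + 0.010388 = 0.026378
Responsibility of Cluster I: 0.01323 / 0.026378 ≈ 0.5016

0.5016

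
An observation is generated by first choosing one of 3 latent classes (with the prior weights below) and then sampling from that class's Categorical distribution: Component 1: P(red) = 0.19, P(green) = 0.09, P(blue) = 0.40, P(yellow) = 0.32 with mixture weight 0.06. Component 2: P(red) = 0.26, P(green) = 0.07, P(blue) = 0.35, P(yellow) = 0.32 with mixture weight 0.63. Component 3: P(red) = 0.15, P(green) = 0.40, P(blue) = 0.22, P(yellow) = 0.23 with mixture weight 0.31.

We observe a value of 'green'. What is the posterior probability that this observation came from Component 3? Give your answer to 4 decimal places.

P(component k | x) = P(Z=k)·f_k(x) / marginal(x), where marginal(x) = Σ_j P(Z=j)·f_j(x).
Categorical probabilities:
  f_1 = P(green | comp) = 0.09
  f_2 = P(green | comp) = 0.07
  f_3 = P(green | comp) = 0.40
Unnormalised posteriors:
  P(Z=1)·f_1 = 0.06 × 0.09 = 0.0054
  P(Z=2)·f_2 = 0.63 × 0.07 = 0.0441
  P(Z=3)·f_3 = 0.31 × 0.4 = 0.124
Denominator: 0.0054 + 0.0441 + 0.124 = 0.1735
P(Component 3 | the observation) = 0.124 / 0.1735 ≈ 0.7147

0.7147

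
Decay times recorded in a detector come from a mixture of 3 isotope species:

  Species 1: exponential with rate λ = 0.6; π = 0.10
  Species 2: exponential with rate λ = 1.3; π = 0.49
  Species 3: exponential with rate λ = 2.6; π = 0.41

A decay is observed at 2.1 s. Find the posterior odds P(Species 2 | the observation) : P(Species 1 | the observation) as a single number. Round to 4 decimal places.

Posterior odds = (w_i f_i(x)) / (w_j f_j(x)); the normalising sum cancels.
Evaluate each component's likelihood at the observed value:
  p_1 = 0.170192
  p_2 = 0.0847851
  p_3 = 0.0110592
Posterior odds = (w_2·p_2) / (w_1·p_1) = (0.49·0.0847851) / (0.10·0.170192) = 0.0415447 / 0.0170192 ≈ 2.4410

2.4410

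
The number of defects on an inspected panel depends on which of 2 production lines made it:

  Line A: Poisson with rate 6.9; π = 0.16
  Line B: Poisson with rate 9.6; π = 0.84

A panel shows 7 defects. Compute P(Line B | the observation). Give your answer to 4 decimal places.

0.7807

Apply Bayes' rule: the posterior for each component is proportional to its prior times its likelihood at x.
Poisson probabilities:
  L_A = e^(−6.9)·6.9^7/7! = 0.148895
  L_B = e^(−9.6)·9.6^7/7! = 0.100981
Prior × likelihood for each component:
  w_A·L_A = 0.16 × 0.148895 = 0.0238233
  w_B·L_B = 0.84 × 0.100981 = 0.0848243
Marginal: 0.0238233 + 0.0848243 = 0.108648
Responsibility of Line B: 0.0848243 / 0.108648 ≈ 0.7807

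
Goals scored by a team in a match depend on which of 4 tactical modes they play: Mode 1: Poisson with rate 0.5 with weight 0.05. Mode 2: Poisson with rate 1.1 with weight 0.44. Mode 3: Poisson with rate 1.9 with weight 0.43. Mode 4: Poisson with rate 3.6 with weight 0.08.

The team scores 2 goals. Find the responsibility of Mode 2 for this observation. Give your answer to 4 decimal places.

Apply Bayes' rule: the posterior for each component is proportional to its prior times its likelihood at x.
Poisson probabilities:
  L_1 = e^(−0.5)·0.5^2/2! = 0.0758163
  L_2 = e^(−1.1)·1.1^2/2! = 0.201387
  L_3 = e^(−1.9)·1.9^2/2! = 0.269971
  L_4 = e^(−3.6)·3.6^2/2! = 0.177058
Multiply by the mixture weights:
  w_1·L_1 = 0.05 × 0.0758163 = 0.00379082
  w_2·L_2 = 0.44 × 0.201387 = 0.0886103
  w_3·L_3 = 0.43 × 0.269971 = 0.116088
  w_4·L_4 = 0.08 × 0.177058 = 0.0141646
Normaliser: 0.00379082 + 0.0886103 + 0.116088 + 0.0141646 = 0.222653
P(Mode 2 | the observation) ≈ 0.3980

0.3980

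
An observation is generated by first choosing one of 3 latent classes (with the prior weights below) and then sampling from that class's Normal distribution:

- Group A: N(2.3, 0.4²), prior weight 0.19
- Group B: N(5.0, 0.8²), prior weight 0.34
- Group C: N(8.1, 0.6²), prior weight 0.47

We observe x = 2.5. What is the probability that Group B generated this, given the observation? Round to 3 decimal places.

0.008

P(component k | x) = π_k·f_k(x) / marginal(x), where marginal(x) = Σ_j π_j·f_j(x).
Component likelihoods at x = 2.5:
  L_A = 0.880163
  L_B = 0.00377782
  L_C = 8.06903e-20
Unnormalised posteriors:
  π_A·L_A = 0.19 × 0.880163 = 0.167231
  π_B·L_B = 0.34 × 0.00377782 = 0.00128446
  π_C·L_C = 0.47 × 8.06903e-20 = 3.79244e-20
Evidence: 0.167231 + 0.00128446 + 3.79244e-20 = 0.168515
So the posterior for Group B is 0.00128446 / 0.168515 ≈ 0.008.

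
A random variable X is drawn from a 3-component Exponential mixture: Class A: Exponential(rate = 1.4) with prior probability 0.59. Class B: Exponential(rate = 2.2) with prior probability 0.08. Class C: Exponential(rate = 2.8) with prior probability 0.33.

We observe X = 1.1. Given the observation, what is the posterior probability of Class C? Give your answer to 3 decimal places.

The responsibility of component k is π_k f_k(x) divided by Σ_j π_j f_j(x).
Evaluate each component's likelihood at the observed value:
  p_A = 1.4·e^(−1.4·1.1) = 1.4·e^(−1.5400) = 0.300134
  p_B = 2.2·e^(−2.2·1.1) = 2.2·e^(−2.4200) = 0.195628
  p_C = 2.8·e^(−2.8·1.1) = 2.8·e^(−3.0800) = 0.128686
Weight by the priors:
  π_A·p_A = 0.59 × 0.300134 = 0.177079
  π_B·p_B = 0.08 × 0.195628 = 0.0156502
  π_C·p_C = 0.33 × 0.128686 = 0.0424664
Sum: 0.177079 + 0.0156502 + 0.0424664 = 0.235195
Responsibility of Class C: 0.0424664 / 0.235195 ≈ 0.181

0.181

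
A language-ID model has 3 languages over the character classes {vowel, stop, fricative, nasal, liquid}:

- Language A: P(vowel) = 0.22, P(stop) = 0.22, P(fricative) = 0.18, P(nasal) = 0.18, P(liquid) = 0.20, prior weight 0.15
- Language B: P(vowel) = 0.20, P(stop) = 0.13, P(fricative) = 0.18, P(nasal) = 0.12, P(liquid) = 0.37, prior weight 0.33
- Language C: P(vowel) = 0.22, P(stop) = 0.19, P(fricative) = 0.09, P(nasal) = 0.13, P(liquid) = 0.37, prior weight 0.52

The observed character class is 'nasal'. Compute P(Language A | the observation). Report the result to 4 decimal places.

Posterior ∝ prior × likelihood, so P(k | x) ∝ π_k f_k(x); normalise over all components.
Evaluate each component's likelihood at the observed value:
  p_A = P(nasal | comp) = 0.18
  p_B = P(nasal | comp) = 0.12
  p_C = P(nasal | comp) = 0.13
Multiply by the mixture weights:
  π_A·p_A = 0.15 × 0.18 = 0.027
  π_B·p_B = 0.33 × 0.12 = 0.0396
  π_C·p_C = 0.52 × 0.13 = 0.0676
Sum: 0.027 + 0.0396 + 0.0676 = 0.1342
So the posterior for Language A is 0.027 / 0.1342 ≈ 0.2012.

0.2012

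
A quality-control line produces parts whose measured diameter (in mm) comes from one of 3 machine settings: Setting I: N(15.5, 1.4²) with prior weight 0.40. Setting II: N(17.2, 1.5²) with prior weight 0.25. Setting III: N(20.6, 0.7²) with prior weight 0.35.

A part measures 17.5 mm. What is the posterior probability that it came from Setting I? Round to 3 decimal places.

0.387

The responsibility of component k is P(Z=k) f_k(x) divided by Σ_j P(Z=j) f_j(x).
Normal densities:
  p_I = 0.102713
  p_II = 0.260695
  p_III = 3.14099e-05
Unnormalised posteriors:
  P(Z=I)·p_I = 0.40 × 0.102713 = 0.0410851
  P(Z=II)·p_II = 0.25 × 0.260695 = 0.0651738
  P(Z=III)·p_III = 0.35 × 3.14099e-05 = 1.09935e-05
Sum: 0.0410851 + 0.0651738 + 1.09935e-05 = 0.10627
So the posterior for Setting I is 0.0410851 / 0.10627 ≈ 0.387.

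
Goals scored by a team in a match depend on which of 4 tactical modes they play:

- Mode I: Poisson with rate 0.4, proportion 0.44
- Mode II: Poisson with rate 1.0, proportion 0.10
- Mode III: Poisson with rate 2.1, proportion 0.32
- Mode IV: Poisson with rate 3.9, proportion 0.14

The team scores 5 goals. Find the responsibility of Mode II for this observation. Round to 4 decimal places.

0.0088

Posterior ∝ prior × likelihood, so P(k | x) ∝ P(Z=k) f_k(x); normalise over all components.
Component likelihoods at x = 5 goals:
  f_I = e^(−0.4)·0.4^5/5! = 5.72006e-05
  f_II = e^(−1.0)·1.0^5/5! = 0.00306566
  f_III = e^(−2.1)·2.1^5/5! = 0.041677
  f_IV = e^(−3.9)·3.9^5/5! = 0.152193
Weight by the priors:
  P(Z=I)·f_I = 0.44 × 5.72006e-05 = 2.51683e-05
  P(Z=II)·f_II = 0.10 × 0.00306566 = 0.000306566
  P(Z=III)·f_III = 0.32 × 0.041677 = 0.0133367
  P(Z=IV)·f_IV = 0.14 × 0.152193 = 0.021307
Evidence: 2.51683e-05 + 0.000306566 + 0.0133367 + 0.021307 = 0.0349753
Responsibility of Mode II: 0.000306566 / 0.0349753 ≈ 0.0088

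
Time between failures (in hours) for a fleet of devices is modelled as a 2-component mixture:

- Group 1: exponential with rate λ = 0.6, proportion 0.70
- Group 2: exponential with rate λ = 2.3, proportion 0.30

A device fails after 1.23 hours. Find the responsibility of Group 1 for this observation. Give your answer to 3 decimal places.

By Bayes' theorem, P(k | x) = w_k f_k(x) / Σ_j w_j f_j(x).
Component likelihoods at x = 1.23 hours:
  L_1 = 0.286841
  L_2 = 0.135865
Weight by the priors:
  w_1·L_1 = 0.70 × 0.286841 = 0.200789
  w_2·L_2 = 0.30 × 0.135865 = 0.0407596
Evidence: 0.200789 + 0.0407596 = 0.241549
Responsibility of Group 1: 0.200789 / 0.241549 ≈ 0.831

0.831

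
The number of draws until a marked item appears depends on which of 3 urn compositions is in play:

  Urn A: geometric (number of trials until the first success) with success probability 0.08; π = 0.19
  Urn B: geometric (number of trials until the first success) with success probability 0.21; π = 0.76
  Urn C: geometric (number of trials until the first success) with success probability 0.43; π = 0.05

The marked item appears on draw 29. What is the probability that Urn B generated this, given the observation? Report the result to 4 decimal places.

Posterior ∝ prior × likelihood, so P(k | x) ∝ w_k f_k(x); normalise over all components.
Component likelihoods at x = 29:
  p_A = 0.00774728
  p_B = 0.000285613
  p_C = 6.28007e-08
Weight by the priors:
  w_A·p_A = 0.19 × 0.00774728 = 0.00147198
  w_B·p_B = 0.76 × 0.000285613 = 0.000217066
  w_C·p_C = 0.05 × 6.28007e-08 = 3.14003e-09
Evidence: 0.00147198 + 0.000217066 + 3.14003e-09 = 0.00168905
So the posterior for Urn B is 0.000217066 / 0.00168905 ≈ 0.1285.

0.1285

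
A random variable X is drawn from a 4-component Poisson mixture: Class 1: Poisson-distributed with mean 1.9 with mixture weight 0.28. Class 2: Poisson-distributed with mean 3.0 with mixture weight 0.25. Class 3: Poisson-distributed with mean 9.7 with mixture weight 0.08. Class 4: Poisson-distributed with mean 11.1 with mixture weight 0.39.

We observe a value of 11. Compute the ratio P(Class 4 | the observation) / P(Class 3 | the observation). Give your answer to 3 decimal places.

5.297

The posterior odds equal the prior odds times the likelihood ratio: (π_i/π_j)·(f_i(x)/f_j(x)).
Evaluate each component's likelihood at the observed value:
  p_1 = e^(−1.9)·1.9^11/11! = 4.3649e-06
  p_2 = e^(−3.0)·3.0^11/11! = 0.00022095
  p_3 = e^(−9.7)·9.7^11/11! = 0.109819
  p_4 = e^(−11.1)·11.1^11/11! = 0.119324
0.0465364 / 0.00878551 ≈ 5.297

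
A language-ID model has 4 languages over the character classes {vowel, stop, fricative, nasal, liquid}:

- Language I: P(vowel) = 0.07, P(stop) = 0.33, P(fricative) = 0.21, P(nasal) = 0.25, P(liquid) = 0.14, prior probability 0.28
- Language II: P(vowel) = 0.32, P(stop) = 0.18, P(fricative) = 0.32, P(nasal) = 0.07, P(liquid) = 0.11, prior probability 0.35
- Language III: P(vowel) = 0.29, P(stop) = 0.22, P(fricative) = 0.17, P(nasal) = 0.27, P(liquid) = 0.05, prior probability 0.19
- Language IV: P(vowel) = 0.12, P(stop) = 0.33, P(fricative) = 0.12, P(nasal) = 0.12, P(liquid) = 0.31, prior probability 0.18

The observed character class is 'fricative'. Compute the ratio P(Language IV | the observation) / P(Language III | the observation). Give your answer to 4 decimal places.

Only the two components matter; the odds are (w_i f_i(x)) / (w_j f_j(x)).
Categorical probabilities:
  p_I = P(fricative | comp) = 0.21
  p_II = P(fricative | comp) = 0.32
  p_III = P(fricative | comp) = 0.17
  p_IV = P(fricative | comp) = 0.12
Posterior odds = (w_IV·p_IV) / (w_III·p_III) = (0.18·0.12) / (0.19·0.17) = 0.0216 / 0.0323 ≈ 0.6687

0.6687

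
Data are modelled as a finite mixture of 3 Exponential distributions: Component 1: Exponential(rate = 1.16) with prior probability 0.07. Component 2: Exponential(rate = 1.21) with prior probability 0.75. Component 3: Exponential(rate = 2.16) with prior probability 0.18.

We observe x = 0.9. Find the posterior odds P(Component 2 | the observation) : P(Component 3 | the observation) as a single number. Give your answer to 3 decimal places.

5.488

Since P(k|x) ∝ w_k f_k(x), the posterior odds are w_i f_i(x) / (w_j f_j(x)).
Component likelihoods at x = 0.9:
  p_1 = 1.16·e^(−1.16·0.9) = 1.16·e^(−1.0440) = 0.408371
  p_2 = 1.21·e^(−1.21·0.9) = 1.21·e^(−1.0890) = 0.407229
  p_3 = 2.16·e^(−2.16·0.9) = 2.16·e^(−1.9440) = 0.309161
0.305422 / 0.0556491 ≈ 5.488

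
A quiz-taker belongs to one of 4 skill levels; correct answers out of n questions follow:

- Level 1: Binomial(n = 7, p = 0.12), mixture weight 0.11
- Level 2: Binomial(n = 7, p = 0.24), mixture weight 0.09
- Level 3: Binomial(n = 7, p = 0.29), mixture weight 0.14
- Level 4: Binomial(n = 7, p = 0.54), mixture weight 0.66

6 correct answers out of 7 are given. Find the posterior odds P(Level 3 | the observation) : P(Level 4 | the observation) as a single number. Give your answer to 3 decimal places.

Since P(k|x) ∝ P(Z=k) f_k(x), the posterior odds are P(Z=i) f_i(x) / (P(Z=j) f_j(x)).
Evaluate each component's likelihood at the observed value:
  f_1 = C(7,6)·0.12^6·0.88^1 = 7·2.98598e-06·0.88 = 1.83937e-05
  f_2 = C(7,6)·0.24^6·0.76^1 = 7·0.000191103·0.76 = 0.00101667
  f_3 = C(7,6)·0.29^6·0.71^1 = 7·0.000594823·0.71 = 0.00295627
  f_4 = C(7,6)·0.54^6·0.46^1 = 7·0.0247949·0.46 = 0.0798396
Posterior odds = (P(Z=3)·f_3) / (P(Z=4)·f_4) = (0.14·0.00295627) / (0.66·0.0798396) = 0.000413878 / 0.0526941 ≈ 0.008

0.008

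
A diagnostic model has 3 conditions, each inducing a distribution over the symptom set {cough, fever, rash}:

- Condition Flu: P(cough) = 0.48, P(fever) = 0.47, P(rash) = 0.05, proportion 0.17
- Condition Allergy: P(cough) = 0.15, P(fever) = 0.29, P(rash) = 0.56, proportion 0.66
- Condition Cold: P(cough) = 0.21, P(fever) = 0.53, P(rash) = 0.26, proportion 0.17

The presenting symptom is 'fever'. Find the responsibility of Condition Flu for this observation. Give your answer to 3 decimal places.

Posterior ∝ prior × likelihood, so P(k | x) ∝ w_k f_k(x); normalise over all components.
Evaluate each component's likelihood at the observed value:
  L_Flu = P(fever | comp) = 0.47
  L_Allergy = P(fever | comp) = 0.29
  L_Cold = P(fever | comp) = 0.53
Prior × likelihood for each component:
  w_Flu·L_Flu = 0.17 × 0.47 = 0.0799
  w_Allergy·L_Allergy = 0.66 × 0.29 = 0.1914
  w_Cold·L_Cold = 0.17 × 0.53 = 0.0901
Normaliser: 0.0799 + 0.1914 + 0.0901 = 0.3614
P(Condition Flu | the observation) ≈ 0.221

0.221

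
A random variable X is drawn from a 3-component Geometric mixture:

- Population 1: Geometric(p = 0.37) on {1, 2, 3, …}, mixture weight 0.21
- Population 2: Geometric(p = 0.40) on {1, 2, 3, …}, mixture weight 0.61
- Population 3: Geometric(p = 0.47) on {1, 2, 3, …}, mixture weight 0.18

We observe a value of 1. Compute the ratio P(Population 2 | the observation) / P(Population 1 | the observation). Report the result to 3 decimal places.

Posterior odds = (π_i f_i(x)) / (π_j f_j(x)); the normalising sum cancels.
Evaluate each component's likelihood at the observed value:
  f_1 = 0.37·(1−0.37)^0 = 0.37·1 = 0.37
  f_2 = 0.40·(1−0.40)^0 = 0.40·1 = 0.4
  f_3 = 0.47·(1−0.47)^0 = 0.47·1 = 0.47
0.244 / 0.0777 ≈ 3.140

3.140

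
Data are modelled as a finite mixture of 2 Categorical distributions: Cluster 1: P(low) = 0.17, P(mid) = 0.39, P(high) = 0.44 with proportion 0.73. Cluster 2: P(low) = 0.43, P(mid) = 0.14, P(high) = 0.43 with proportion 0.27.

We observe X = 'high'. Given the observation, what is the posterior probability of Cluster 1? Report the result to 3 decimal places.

Posterior ∝ prior × likelihood, so P(k | x) ∝ π_k f_k(x); normalise over all components.
Categorical probabilities:
  L_1 = 0.44
  L_2 = 0.43
Weight by the priors:
  π_1·L_1 = 0.73 × 0.44 = 0.3212
  π_2·L_2 = 0.27 × 0.43 = 0.1161
Denominator: 0.3212 + 0.1161 = 0.4373
Responsibility of Cluster 1: 0.3212 / 0.4373 ≈ 0.735

0.735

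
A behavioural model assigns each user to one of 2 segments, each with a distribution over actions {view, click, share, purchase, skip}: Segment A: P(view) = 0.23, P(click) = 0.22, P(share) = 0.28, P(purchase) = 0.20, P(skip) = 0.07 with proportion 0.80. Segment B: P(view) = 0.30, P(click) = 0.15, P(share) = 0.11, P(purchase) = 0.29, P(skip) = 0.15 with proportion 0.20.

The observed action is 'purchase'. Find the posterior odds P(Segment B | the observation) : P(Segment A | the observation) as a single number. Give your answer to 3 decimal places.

0.362

Only the two components matter; the odds are (w_i f_i(x)) / (w_j f_j(x)).
Component likelihoods at x = 'purchase':
  f_A = P(purchase | comp) = 0.20
  f_B = P(purchase | comp) = 0.29
Odds = (0.20/0.80) × (0.29/0.2) = 0.25 × 1.45 ≈ 0.362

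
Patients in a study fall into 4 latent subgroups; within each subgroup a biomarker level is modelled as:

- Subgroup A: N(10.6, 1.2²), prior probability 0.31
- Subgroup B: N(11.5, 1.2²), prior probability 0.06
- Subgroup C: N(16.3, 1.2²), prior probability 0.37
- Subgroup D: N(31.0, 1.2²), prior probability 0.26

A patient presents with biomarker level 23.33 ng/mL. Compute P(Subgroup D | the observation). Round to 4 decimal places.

By Bayes' theorem, P(k | x) = π_k f_k(x) / Σ_j π_j f_j(x).
Component likelihoods at x = 23.33 ng/mL:
  L_A = (1/(1.2·√(2π)))·exp(−(23.33−10.6)²/(2·1.2²)) = 0.332452·exp(-56.26837) = 1.21531e-25
  L_B = (1/(1.2·√(2π)))·exp(−(23.33−11.5)²/(2·1.2²)) = 0.332452·exp(-48.59337) = 2.61756e-22
  L_C = (1/(1.2·√(2π)))·exp(−(23.33−16.3)²/(2·1.2²)) = 0.332452·exp(-17.16003) = 1.17279e-08
  L_D = (1/(1.2·√(2π)))·exp(−(23.33−31.0)²/(2·1.2²)) = 0.332452·exp(-20.42670) = 4.47224e-10
Weight by the priors:
  π_A·L_A = 0.31 × 1.21531e-25 = 3.76746e-26
  π_B·L_B = 0.06 × 2.61756e-22 = 1.57054e-23
  π_C·L_C = 0.37 × 1.17279e-08 = 4.33932e-09
  π_D·L_D = 0.26 × 4.47224e-10 = 1.16278e-10
Denominator: 3.76746e-26 + 1.57054e-23 + 4.33932e-09 + 1.16278e-10 = 4.4556e-09
P(Subgroup D | data) = 1.16278e-10 / 4.4556e-09 ≈ 0.0261

0.0261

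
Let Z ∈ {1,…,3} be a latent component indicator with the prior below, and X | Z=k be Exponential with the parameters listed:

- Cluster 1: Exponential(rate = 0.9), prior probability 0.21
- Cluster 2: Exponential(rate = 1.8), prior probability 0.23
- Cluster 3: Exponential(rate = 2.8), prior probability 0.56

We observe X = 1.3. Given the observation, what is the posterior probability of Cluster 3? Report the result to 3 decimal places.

Apply Bayes' rule: the posterior for each component is proportional to its prior times its likelihood at x.
Component likelihoods at x = 1.3:
  p_1 = 0.9·e^(−0.9·1.3) = 0.9·e^(−1.1700) = 0.27933
  p_2 = 1.8·e^(−1.8·1.3) = 1.8·e^(−2.3400) = 0.17339
  p_3 = 2.8·e^(−2.8·1.3) = 2.8·e^(−3.6400) = 0.0735066
Multiply by the mixture weights:
  P(Z=1)·p_1 = 0.21 × 0.27933 = 0.0586594
  P(Z=2)·p_2 = 0.23 × 0.17339 = 0.0398796
  P(Z=3)·p_3 = 0.56 × 0.0735066 = 0.0411637
Normaliser: 0.0586594 + 0.0398796 + 0.0411637 = 0.139703
So the posterior for Cluster 3 is 0.0411637 / 0.139703 ≈ 0.295.

0.295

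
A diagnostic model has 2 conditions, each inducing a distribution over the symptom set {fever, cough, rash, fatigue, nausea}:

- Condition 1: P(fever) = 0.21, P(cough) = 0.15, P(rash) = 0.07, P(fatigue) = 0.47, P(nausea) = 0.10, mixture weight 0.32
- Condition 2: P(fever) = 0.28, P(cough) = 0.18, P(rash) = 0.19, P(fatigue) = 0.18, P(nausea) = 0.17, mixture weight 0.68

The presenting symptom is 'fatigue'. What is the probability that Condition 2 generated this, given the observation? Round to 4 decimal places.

P(component k | x) = P(Z=k)·f_k(x) / marginal(x), where marginal(x) = Σ_j P(Z=j)·f_j(x).
Categorical probabilities:
  f_1 = P(fatigue | comp) = 0.47
  f_2 = P(fatigue | comp) = 0.18
Prior × likelihood for each component:
  P(Z=1)·f_1 = 0.32 × 0.47 = 0.1504
  P(Z=2)·f_2 = 0.68 × 0.18 = 0.1224
Evidence: 0.1504 + 0.1224 = 0.2728
P(Condition 2 | x) = 0.1224 / 0.2728 ≈ 0.4487

0.4487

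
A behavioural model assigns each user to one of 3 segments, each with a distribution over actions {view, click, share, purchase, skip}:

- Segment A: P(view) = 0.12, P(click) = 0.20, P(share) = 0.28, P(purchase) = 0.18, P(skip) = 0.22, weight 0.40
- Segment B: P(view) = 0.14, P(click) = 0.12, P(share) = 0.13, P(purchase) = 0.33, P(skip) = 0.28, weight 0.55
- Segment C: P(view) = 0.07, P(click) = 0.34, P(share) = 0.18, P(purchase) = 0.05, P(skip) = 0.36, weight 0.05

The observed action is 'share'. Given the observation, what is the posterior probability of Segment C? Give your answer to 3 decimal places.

0.047

The responsibility of component k is P(Z=k) f_k(x) divided by Σ_j P(Z=j) f_j(x).
Component likelihoods at x = 'share':
  p_A = P(share | comp) = 0.28
  p_B = P(share | comp) = 0.13
  p_C = P(share | comp) = 0.18
Multiply by the mixture weights:
  P(Z=A)·p_A = 0.40 × 0.28 = 0.112
  P(Z=B)·p_B = 0.55 × 0.13 = 0.0715
  P(Z=C)·p_C = 0.05 × 0.18 = 0.009
Evidence: 0.112 + 0.0715 + 0.009 = 0.1925
So the posterior for Segment C is 0.009 / 0.1925 ≈ 0.047.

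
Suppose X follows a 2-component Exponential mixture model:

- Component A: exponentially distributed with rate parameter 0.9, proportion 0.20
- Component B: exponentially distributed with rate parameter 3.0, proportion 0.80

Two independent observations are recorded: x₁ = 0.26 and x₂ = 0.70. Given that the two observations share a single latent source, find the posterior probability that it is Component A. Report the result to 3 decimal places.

0.145

Posterior ∝ prior × likelihood, so P(k | x) ∝ w_k f_k(x); normalise over all components.
Since both observations come from the same component, the likelihood for component k is f_k(x₁)·f_k(x₂).
  p_A = [0.9·e^(−0.9·0.26) = 0.9·e^(−0.2340) = 0.712226] × [0.479333] = 0.341393
  p_B = [3.0·e^(−3.0·0.26) = 3.0·e^(−0.7800) = 1.37522] × [0.367369] = 0.505213
Prior × likelihood for each component:
  w_A·p_A = 0.20 × 0.341393 = 0.0682786
  w_B·p_B = 0.80 × 0.505213 = 0.40417
Evidence: 0.0682786 + 0.40417 = 0.472449
P(Component A | data) = 0.0682786 / 0.472449 ≈ 0.145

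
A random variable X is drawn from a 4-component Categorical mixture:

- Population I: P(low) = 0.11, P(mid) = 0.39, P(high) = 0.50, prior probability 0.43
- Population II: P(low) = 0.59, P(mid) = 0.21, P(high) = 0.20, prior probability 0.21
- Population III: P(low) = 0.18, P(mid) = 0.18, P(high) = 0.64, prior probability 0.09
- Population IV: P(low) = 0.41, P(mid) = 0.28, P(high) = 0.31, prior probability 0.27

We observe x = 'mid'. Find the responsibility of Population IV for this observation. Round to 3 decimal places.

Apply Bayes' rule: the posterior for each component is proportional to its prior times its likelihood at x.
Component likelihoods at x = 'mid':
  p_I = 0.39
  p_II = 0.21
  p_III = 0.18
  p_IV = 0.28
Multiply by the mixture weights:
  π_I·p_I = 0.43 × 0.39 = 0.1677
  π_II·p_II = 0.21 × 0.21 = 0.0441
  π_III·p_III = 0.09 × 0.18 = 0.0162
  π_IV·p_IV = 0.27 × 0.28 = 0.0756
Marginal: 0.1677 + 0.0441 + 0.0162 + 0.0756 = 0.3036
P(Population IV | x) ≈ 0.249

0.249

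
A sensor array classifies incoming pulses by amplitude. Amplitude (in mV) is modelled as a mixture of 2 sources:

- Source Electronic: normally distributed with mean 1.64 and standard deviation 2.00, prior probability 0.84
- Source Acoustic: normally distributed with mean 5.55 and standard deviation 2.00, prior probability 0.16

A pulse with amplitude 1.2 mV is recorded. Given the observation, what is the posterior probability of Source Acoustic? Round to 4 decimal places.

0.0180

Apply Bayes' rule: the posterior for each component is proportional to its prior times its likelihood at x.
Normal densities:
  p_Electronic = 0.194702
  p_Acoustic = 0.0187343
Weight by the priors:
  P(Z=Electronic)·p_Electronic = 0.84 × 0.194702 = 0.16355
  P(Z=Acoustic)·p_Acoustic = 0.16 × 0.0187343 = 0.00299749
Evidence: 0.16355 + 0.00299749 = 0.166547
Responsibility of Source Acoustic: 0.00299749 / 0.166547 ≈ 0.0180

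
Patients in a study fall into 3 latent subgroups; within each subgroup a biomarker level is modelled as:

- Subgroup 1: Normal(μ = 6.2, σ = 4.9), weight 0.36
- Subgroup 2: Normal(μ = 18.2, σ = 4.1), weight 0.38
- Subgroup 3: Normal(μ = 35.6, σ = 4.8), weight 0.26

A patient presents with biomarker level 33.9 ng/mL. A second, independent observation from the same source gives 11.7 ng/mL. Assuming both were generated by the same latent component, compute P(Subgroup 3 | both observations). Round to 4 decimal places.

0.0103

Posterior ∝ prior × likelihood, so P(k | x) ∝ π_k f_k(x); normalise over all components.
Since both observations come from the same component, the likelihood for component k is f_k(x₁)·f_k(x₂).
  L_1 = [(1/(4.9·√(2π)))·exp(−(33.9−6.2)²/(2·4.9²)) = 0.081417·exp(-15.97855) = 9.3609e-09] × [0.0433643] = 4.05929e-10
  L_2 = [(1/(4.1·√(2π)))·exp(−(33.9−18.2)²/(2·4.1²)) = 0.097303·exp(-7.33165) = 6.36842e-05] × [0.0276918] = 1.76353e-06
  L_3 = [(1/(4.8·√(2π)))·exp(−(33.9−35.6)²/(2·4.8²)) = 0.083113·exp(-0.06272) = 0.0780605] × [3.43663e-07] = 2.68265e-08
Weight by the priors:
  π_1·L_1 = 0.36 × 4.05929e-10 = 1.46134e-10
  π_2·L_2 = 0.38 × 1.76353e-06 = 6.70143e-07
  π_3·L_3 = 0.26 × 2.68265e-08 = 6.97489e-09
Denominator: 1.46134e-10 + 6.70143e-07 + 6.97489e-09 = 6.77264e-07
P(Subgroup 3 | x) ≈ 0.0103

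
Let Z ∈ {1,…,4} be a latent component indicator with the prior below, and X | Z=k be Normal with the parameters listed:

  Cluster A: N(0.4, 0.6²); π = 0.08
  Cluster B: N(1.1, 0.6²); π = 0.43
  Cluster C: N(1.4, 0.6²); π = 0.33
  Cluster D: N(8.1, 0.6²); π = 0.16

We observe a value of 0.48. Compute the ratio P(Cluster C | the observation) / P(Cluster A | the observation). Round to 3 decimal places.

1.285

Posterior odds = (π_i f_i(x)) / (π_j f_j(x)); the normalising sum cancels.
Component likelihoods at x = 0.48:
  L_A = (1/(0.6·√(2π)))·exp(−(0.48−0.4)²/(2·0.6²)) = 0.664904·exp(-0.00889) = 0.65902
  L_B = (1/(0.6·√(2π)))·exp(−(0.48−1.1)²/(2·0.6²)) = 0.664904·exp(-0.53389) = 0.389847
  L_C = (1/(0.6·√(2π)))·exp(−(0.48−1.4)²/(2·0.6²)) = 0.664904·exp(-1.17556) = 0.205221
  L_D = (1/(0.6·√(2π)))·exp(−(0.48−8.1)²/(2·0.6²)) = 0.664904·exp(-80.64500) = 6.29623e-36
0.0677229 / 0.0527216 ≈ 1.285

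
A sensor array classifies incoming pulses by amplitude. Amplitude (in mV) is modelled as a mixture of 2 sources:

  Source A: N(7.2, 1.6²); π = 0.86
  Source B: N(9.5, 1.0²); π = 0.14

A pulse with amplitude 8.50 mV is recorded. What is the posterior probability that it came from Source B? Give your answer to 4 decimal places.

The responsibility of component k is π_k f_k(x) divided by Σ_j π_j f_j(x).
Normal densities:
  f_A = 0.179242
  f_B = 0.241971
Multiply by the mixture weights:
  π_A·f_A = 0.86 × 0.179242 = 0.154148
  π_B·f_B = 0.14 × 0.241971 = 0.0338759
Sum: 0.154148 + 0.0338759 = 0.188024
P(Source B | data) = 0.0338759 / 0.188024 ≈ 0.1802

0.1802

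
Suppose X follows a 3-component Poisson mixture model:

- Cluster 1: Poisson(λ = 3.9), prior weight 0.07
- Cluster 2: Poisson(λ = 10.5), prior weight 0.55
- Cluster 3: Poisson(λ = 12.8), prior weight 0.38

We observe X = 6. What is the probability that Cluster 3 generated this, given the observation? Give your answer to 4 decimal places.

0.1543

By Bayes' theorem, P(k | x) = P(Z=k) f_k(x) / Σ_j P(Z=j) f_j(x).
Poisson probabilities:
  L_1 = e^(−3.9)·3.9^6/6! = 0.0989251
  L_2 = e^(−10.5)·10.5^6/6! = 0.051252
  L_3 = e^(−12.8)·12.8^6/6! = 0.0168639
Weight by the priors:
  P(Z=1)·L_1 = 0.07 × 0.0989251 = 0.00692476
  P(Z=2)·L_2 = 0.55 × 0.051252 = 0.0281886
  P(Z=3)·L_3 = 0.38 × 0.0168639 = 0.00640828
Evidence: 0.00692476 + 0.0281886 + 0.00640828 = 0.0415217
P(Cluster 3 | 6) = 0.00640828 / 0.0415217 ≈ 0.1543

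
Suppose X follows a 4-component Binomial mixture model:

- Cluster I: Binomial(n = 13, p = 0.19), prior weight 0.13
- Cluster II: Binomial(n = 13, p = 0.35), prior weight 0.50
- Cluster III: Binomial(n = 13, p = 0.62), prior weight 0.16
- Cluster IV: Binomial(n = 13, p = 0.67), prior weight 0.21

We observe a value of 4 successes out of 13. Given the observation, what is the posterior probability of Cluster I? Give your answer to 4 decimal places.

0.1362

By Bayes' theorem, P(k | x) = w_k f_k(x) / Σ_j w_j f_j(x).
Evaluate each component's likelihood at the observed value:
  p_I = 0.139857
  p_II = 0.222228
  p_III = 0.0174552
  p_IV = 0.00668699
Unnormalised posteriors:
  w_I·p_I = 0.13 × 0.139857 = 0.0181815
  w_II·p_II = 0.50 × 0.222228 = 0.111114
  w_III·p_III = 0.16 × 0.0174552 = 0.00279283
  w_IV·p_IV = 0.21 × 0.00668699 = 0.00140427
Marginal: 0.0181815 + 0.111114 + 0.00279283 + 0.00140427 = 0.133492
P(Cluster I | x) ≈ 0.1362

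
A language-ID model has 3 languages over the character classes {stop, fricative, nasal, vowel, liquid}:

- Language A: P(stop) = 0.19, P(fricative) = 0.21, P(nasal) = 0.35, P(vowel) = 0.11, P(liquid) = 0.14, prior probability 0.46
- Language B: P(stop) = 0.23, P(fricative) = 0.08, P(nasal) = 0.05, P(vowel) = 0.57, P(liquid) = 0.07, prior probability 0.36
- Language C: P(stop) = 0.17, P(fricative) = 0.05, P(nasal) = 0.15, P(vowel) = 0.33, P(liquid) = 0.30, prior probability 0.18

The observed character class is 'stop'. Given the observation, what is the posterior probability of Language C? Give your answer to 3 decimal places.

Posterior ∝ prior × likelihood, so P(k | x) ∝ P(Z=k) f_k(x); normalise over all components.
Component likelihoods at x = 'stop':
  p_A = P(stop | comp) = 0.19
  p_B = P(stop | comp) = 0.23
  p_C = P(stop | comp) = 0.17
Multiply by the mixture weights:
  P(Z=A)·p_A = 0.46 × 0.19 = 0.0874
  P(Z=B)·p_B = 0.36 × 0.23 = 0.0828
  P(Z=C)·p_C = 0.18 × 0.17 = 0.0306
Normaliser: 0.0874 + 0.0828 + 0.0306 = 0.2008
P(Language C | 'stop') ≈ 0.152

0.152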